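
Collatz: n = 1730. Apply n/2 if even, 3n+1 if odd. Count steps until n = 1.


1730 → 865 → 2596 → 1298 → 649 → 1948 → 974 → 487 → 1462 → 731 → 2194 → 1097 → 3292 → 1646 → 823 → 2470 → 1235 → 3706 → 1853 → 5560 → 2780 → 1390 → 695 → 2086 → 1043 → 3130 → 1565 → 4696 → 2348 → 1174 → 587 → 1762 → 881 → 2644 → 1322 → 661 → 1984 → 992 → 496 → 248 → 124 → 62 → 31 → 94 → 47 → 142 → 71 → 214 → 107 → 322 → 161 → 484 → 242 → 121 → 364 → 182 → 91 → 274 → 137 → 412 → 206 → 103 → 310 → 155 → 466 → 233 → 700 → 350 → 175 → 526 → 263 → 790 → 395 → 1186 → 593 → 1780 → 890 → 445 → 1336 → 668 → 334 → 167 → 502 → 251 → 754 → 377 → 1132 → 566 → 283 → 850 → 425 → 1276 → 638 → 319 → 958 → 479 → 1438 → 719 → 2158 → 1079 → 3238 → 1619 → 4858 → 2429 → 7288 → 3644 → 1822 → 911 → 2734 → 1367 → 4102 → 2051 → 6154 → 3077 → 9232 → 4616 → 2308 → 1154 → 577 → 1732 → 866 → 433 → 1300 → 650 → 325 → 976 → 488 → 244 → 122 → 61 → 184 → 92 → 46 → 23 → 70 → 35 → 106 → 53 → 160 → 80 → 40 → 20 → 10 → 5 → 16 → 8 → 4 → 2 → 1
Total steps = 148

148 steps


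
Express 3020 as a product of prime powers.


3020 / 2 = 1510
1510 / 2 = 755
755 / 5 = 151
151 / 151 = 1
3020 = 2^2 × 5 × 151


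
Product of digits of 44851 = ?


4 × 4 × 8 × 5 × 1 = 640


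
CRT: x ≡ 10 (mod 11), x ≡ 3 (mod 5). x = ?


M = 11*5 = 55
M1 = M/11 = 5, M2 = M/5 = 11
M1^(-1) mod 11 = 9, M2^(-1) mod 5 = 1
x = 10*5*9 + 3*11*1 = 483
483 mod 55 = 43
Check: 43 mod 11 = 10 ✓, 43 mod 5 = 3 ✓

x ≡ 43 (mod 55)


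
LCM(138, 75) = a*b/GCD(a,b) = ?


GCD(138, 75) = 3
LCM = 138*75/3 = 10350/3 = 3450

LCM = 3450


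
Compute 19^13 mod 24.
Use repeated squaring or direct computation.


19^1 mod 24 = 19
19^2 mod 24 = 1
19^3 mod 24 = 19
19^4 mod 24 = 1
19^5 mod 24 = 19
19^6 mod 24 = 1
19^7 mod 24 = 19
19^8 mod 24 = 1
19^9 mod 24 = 19
19^10 mod 24 = 1
19^11 mod 24 = 19
19^12 mod 24 = 1
19^13 mod 24 = 19


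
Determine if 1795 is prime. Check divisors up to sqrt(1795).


1795 / 5 = 359 (exact division)
1795 is NOT prime.

No, 1795 is not prime


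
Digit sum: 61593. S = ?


6 + 1 + 5 + 9 + 3 = 24


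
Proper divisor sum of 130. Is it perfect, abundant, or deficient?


Proper divisors: 1, 2, 5, 10, 13, 26, 65
Sum = 1 + 2 + 5 + 10 + 13 + 26 + 65 = 122
122 < 130 → deficient

s(130) = 122 (deficient)


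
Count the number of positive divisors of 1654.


1654 = 2^1 × 827^1
d(1654) = (1+1) × (1+1) = 4

4 divisors


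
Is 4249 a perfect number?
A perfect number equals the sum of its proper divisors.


Proper divisors of 4249: 1, 7, 607
Sum = 1 + 7 + 607 = 615

No, 4249 is not perfect (615 ≠ 4249)


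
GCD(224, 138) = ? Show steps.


224 = 1 * 138 + 86
138 = 1 * 86 + 52
86 = 1 * 52 + 34
52 = 1 * 34 + 18
34 = 1 * 18 + 16
18 = 1 * 16 + 2
16 = 8 * 2 + 0
GCD = 2


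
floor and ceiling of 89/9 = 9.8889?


89/9 = 9.8889
floor = 9
ceil = 10

floor = 9, ceil = 10


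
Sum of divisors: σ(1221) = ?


Divisors of 1221: 1, 3, 11, 33, 37, 111, 407, 1221
Sum = 1 + 3 + 11 + 33 + 37 + 111 + 407 + 1221 = 1824

σ(1221) = 1824


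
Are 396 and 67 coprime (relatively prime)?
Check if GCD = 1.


Euclidean algorithm:
396 = 5 * 67 + 61
67 = 1 * 61 + 6
61 = 10 * 6 + 1
6 = 6 * 1 + 0
GCD(396, 67) = 1

Yes, coprime (GCD = 1)


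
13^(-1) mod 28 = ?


Use the extended Euclidean algorithm on (28, 13); each row r = 28*s + 13*t:
r=28, s=1, t=0
r=13, s=0, t=1
q=2: r=2, s=1, t=-2   [28*(1) + 13*(-2) = 2]
q=6: r=1, s=-6, t=13   [28*(-6) + 13*(13) = 1]
q=2: r=0, s=13, t=-28   [28*(13) + 13*(-28) = 0]
GCD = 1 with t = 13, so 13*(13) ≡ 1 (mod 28)
Inverse = 13 mod 28 = 13
Check: 13 * 13 = 169 ≡ 1 (mod 28)

13^(-1) ≡ 13 (mod 28)


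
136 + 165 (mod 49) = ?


136 + 165 = 301
301 mod 49 = 7


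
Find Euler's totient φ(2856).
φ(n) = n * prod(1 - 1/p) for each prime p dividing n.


2856 = 2^3 × 3 × 7 × 17
Prime factors: 2, 3, 7, 17
φ(2856) = 2856 × (1-1/2) × (1-1/3) × (1-1/7) × (1-1/17)
= 2856 × 1/2 × 2/3 × 6/7 × 16/17 = 768

φ(2856) = 768


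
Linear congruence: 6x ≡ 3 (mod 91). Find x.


GCD(6, 91) = 1, unique solution
a^(-1) mod 91 = 76
x = 76 * 3 mod 91 = 46

x ≡ 46 (mod 91)


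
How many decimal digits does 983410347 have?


983410347 has 9 digits in base 10
floor(log10(983410347)) + 1 = floor(8.9927) + 1 = 9

9 digits (base 10)


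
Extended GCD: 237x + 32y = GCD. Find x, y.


Tabular extended Euclidean (each row: r = 237*s + 32*t):
r=237, s=1, t=0
r=32, s=0, t=1
q=7: r=13, s=1, t=-7   [237*(1) + 32*(-7) = 13]
q=2: r=6, s=-2, t=15   [237*(-2) + 32*(15) = 6]
q=2: r=1, s=5, t=-37   [237*(5) + 32*(-37) = 1]
q=6: r=0, s=-32, t=237   [237*(-32) + 32*(237) = 0]
GCD = 1; from the row with r=1: x=5, y=-37
Check: 237*(5) + 32*(-37) = 1185 - 1184 = 1

GCD = 1, x = 5, y = -37


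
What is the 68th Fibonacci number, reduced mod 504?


F(k) mod 504 for k=1..68:
1, 1, 2, 3, 5, 8, 13, 21, 34, 55, 89, 144, 233, 377, 106, 483, 85, 64, 149, 213, 362, 71, 433, 0, 433, 433, 362, 291, 149, 440, 85, 21, 106, 127, 233, 360, 89, 449, 34, 483, 13, 496, 5, 501, 2, 503, 1, 0, 1, 1, 2, 3, 5, 8, 13, 21, 34, 55, 89, 144, 233, 377, 106, 483, 85, 64, 149, 213
F(68) mod 504 = 213


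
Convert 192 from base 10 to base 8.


192 (base 10) = 192 (decimal)
192 (decimal) = 300 (base 8)


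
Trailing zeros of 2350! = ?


floor(2350/5) = 470
floor(2350/25) = 94
floor(2350/125) = 18
floor(2350/625) = 3
Total = 585

585 trailing zeros


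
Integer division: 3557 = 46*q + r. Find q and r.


3557 = 46 * 77 + 15
Check: 3542 + 15 = 3557

q = 77, r = 15


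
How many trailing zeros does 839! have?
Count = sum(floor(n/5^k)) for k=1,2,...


floor(839/5) = 167
floor(839/25) = 33
floor(839/125) = 6
floor(839/625) = 1
Total = 207

207 trailing zeros


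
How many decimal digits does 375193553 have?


375193553 has 9 digits in base 10
floor(log10(375193553)) + 1 = floor(8.5743) + 1 = 9

9 digits (base 10)


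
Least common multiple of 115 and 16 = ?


GCD(115, 16) = 1
LCM = 115*16/1 = 1840/1 = 1840

LCM = 1840


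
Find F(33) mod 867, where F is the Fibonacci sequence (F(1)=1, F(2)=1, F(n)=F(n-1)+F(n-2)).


F(k) mod 867 for k=1..33:
1, 1, 2, 3, 5, 8, 13, 21, 34, 55, 89, 144, 233, 377, 610, 120, 730, 850, 713, 696, 542, 371, 46, 417, 463, 13, 476, 489, 98, 587, 685, 405, 223
F(33) mod 867 = 223


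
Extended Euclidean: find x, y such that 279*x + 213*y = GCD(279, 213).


Tabular extended Euclidean (each row: r = 279*s + 213*t):
r=279, s=1, t=0
r=213, s=0, t=1
q=1: r=66, s=1, t=-1   [279*(1) + 213*(-1) = 66]
q=3: r=15, s=-3, t=4   [279*(-3) + 213*(4) = 15]
q=4: r=6, s=13, t=-17   [279*(13) + 213*(-17) = 6]
q=2: r=3, s=-29, t=38   [279*(-29) + 213*(38) = 3]
q=2: r=0, s=71, t=-93   [279*(71) + 213*(-93) = 0]
GCD = 3; from the row with r=3: x=-29, y=38
Check: 279*(-29) + 213*(38) = -8091 + 8094 = 3

GCD = 3, x = -29, y = 38


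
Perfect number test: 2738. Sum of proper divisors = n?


Proper divisors of 2738: 1, 2, 37, 74, 1369
Sum = 1 + 2 + 37 + 74 + 1369 = 1483

No, 2738 is not perfect (1483 ≠ 2738)


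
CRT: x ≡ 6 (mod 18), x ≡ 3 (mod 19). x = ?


M = 18*19 = 342
M1 = M/18 = 19, M2 = M/19 = 18
M1^(-1) mod 18 = 1, M2^(-1) mod 19 = 18
x = 6*19*1 + 3*18*18 = 1086
1086 mod 342 = 60
Check: 60 mod 18 = 6 ✓, 60 mod 19 = 3 ✓

x ≡ 60 (mod 342)


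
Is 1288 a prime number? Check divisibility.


1288 / 2 = 644 (exact division)
1288 is NOT prime.

No, 1288 is not prime


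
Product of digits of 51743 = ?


5 × 1 × 7 × 4 × 3 = 420


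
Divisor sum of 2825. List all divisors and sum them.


Divisors of 2825: 1, 5, 25, 113, 565, 2825
Sum = 1 + 5 + 25 + 113 + 565 + 2825 = 3534

σ(2825) = 3534


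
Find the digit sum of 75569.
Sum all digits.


7 + 5 + 5 + 6 + 9 = 32


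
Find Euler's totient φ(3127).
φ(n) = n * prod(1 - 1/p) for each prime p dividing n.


3127 = 53 × 59
Prime factors: 53, 59
φ(3127) = 3127 × (1-1/53) × (1-1/59)
= 3127 × 52/53 × 58/59 = 3016

φ(3127) = 3016


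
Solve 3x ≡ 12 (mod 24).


GCD(3, 24) = 3 divides 12
Divide: 1x ≡ 4 (mod 8)
x ≡ 4 (mod 8)


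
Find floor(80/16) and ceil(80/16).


80/16 = 5.0000
floor = 5
ceil = 5

floor = 5, ceil = 5


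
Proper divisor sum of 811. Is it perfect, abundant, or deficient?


Proper divisors: 1
Sum = 1 = 1
1 < 811 → deficient

s(811) = 1 (deficient)


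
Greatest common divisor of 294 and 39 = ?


294 = 7 * 39 + 21
39 = 1 * 21 + 18
21 = 1 * 18 + 3
18 = 6 * 3 + 0
GCD = 3


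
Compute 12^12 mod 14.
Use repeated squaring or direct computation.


12^1 mod 14 = 12
12^2 mod 14 = 4
12^3 mod 14 = 6
12^4 mod 14 = 2
12^5 mod 14 = 10
12^6 mod 14 = 8
12^7 mod 14 = 12
12^8 mod 14 = 4
12^9 mod 14 = 6
12^10 mod 14 = 2
12^11 mod 14 = 10
12^12 mod 14 = 8


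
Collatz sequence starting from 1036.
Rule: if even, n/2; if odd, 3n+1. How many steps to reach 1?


1036 → 518 → 259 → 778 → 389 → 1168 → 584 → 292 → 146 → 73 → 220 → 110 → 55 → 166 → 83 → 250 → 125 → 376 → 188 → 94 → 47 → 142 → 71 → 214 → 107 → 322 → 161 → 484 → 242 → 121 → 364 → 182 → 91 → 274 → 137 → 412 → 206 → 103 → 310 → 155 → 466 → 233 → 700 → 350 → 175 → 526 → 263 → 790 → 395 → 1186 → 593 → 1780 → 890 → 445 → 1336 → 668 → 334 → 167 → 502 → 251 → 754 → 377 → 1132 → 566 → 283 → 850 → 425 → 1276 → 638 → 319 → 958 → 479 → 1438 → 719 → 2158 → 1079 → 3238 → 1619 → 4858 → 2429 → 7288 → 3644 → 1822 → 911 → 2734 → 1367 → 4102 → 2051 → 6154 → 3077 → 9232 → 4616 → 2308 → 1154 → 577 → 1732 → 866 → 433 → 1300 → 650 → 325 → 976 → 488 → 244 → 122 → 61 → 184 → 92 → 46 → 23 → 70 → 35 → 106 → 53 → 160 → 80 → 40 → 20 → 10 → 5 → 16 → 8 → 4 → 2 → 1
Total steps = 124

124 steps


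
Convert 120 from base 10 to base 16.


120 (base 10) = 120 (decimal)
120 (decimal) = 78 (base 16)


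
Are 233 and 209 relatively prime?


Euclidean algorithm:
233 = 1 * 209 + 24
209 = 8 * 24 + 17
24 = 1 * 17 + 7
17 = 2 * 7 + 3
7 = 2 * 3 + 1
3 = 3 * 1 + 0
GCD(233, 209) = 1

Yes, coprime (GCD = 1)


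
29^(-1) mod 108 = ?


Use the extended Euclidean algorithm on (108, 29); each row r = 108*s + 29*t:
r=108, s=1, t=0
r=29, s=0, t=1
q=3: r=21, s=1, t=-3   [108*(1) + 29*(-3) = 21]
q=1: r=8, s=-1, t=4   [108*(-1) + 29*(4) = 8]
q=2: r=5, s=3, t=-11   [108*(3) + 29*(-11) = 5]
q=1: r=3, s=-4, t=15   [108*(-4) + 29*(15) = 3]
q=1: r=2, s=7, t=-26   [108*(7) + 29*(-26) = 2]
q=1: r=1, s=-11, t=41   [108*(-11) + 29*(41) = 1]
q=2: r=0, s=29, t=-108   [108*(29) + 29*(-108) = 0]
GCD = 1 with t = 41, so 29*(41) ≡ 1 (mod 108)
Inverse = 41 mod 108 = 41
Check: 29 * 41 = 1189 ≡ 1 (mod 108)

29^(-1) ≡ 41 (mod 108)


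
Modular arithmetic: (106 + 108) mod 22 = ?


106 + 108 = 214
214 mod 22 = 16


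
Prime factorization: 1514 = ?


1514 / 2 = 757
757 / 757 = 1
1514 = 2 × 757


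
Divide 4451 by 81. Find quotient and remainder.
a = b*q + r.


4451 = 81 * 54 + 77
Check: 4374 + 77 = 4451

q = 54, r = 77


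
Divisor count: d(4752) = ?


4752 = 2^4 × 3^3 × 11^1
d(4752) = (4+1) × (3+1) × (1+1) = 40

40 divisors


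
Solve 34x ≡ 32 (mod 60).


GCD(34, 60) = 2 divides 32
Divide: 17x ≡ 16 (mod 30)
x ≡ 8 (mod 30)


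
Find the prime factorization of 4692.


4692 / 2 = 2346
2346 / 2 = 1173
1173 / 3 = 391
391 / 17 = 23
23 / 23 = 1
4692 = 2^2 × 3 × 17 × 23


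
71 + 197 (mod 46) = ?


71 + 197 = 268
268 mod 46 = 38


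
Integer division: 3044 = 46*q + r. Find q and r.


3044 = 46 * 66 + 8
Check: 3036 + 8 = 3044

q = 66, r = 8


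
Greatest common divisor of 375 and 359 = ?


375 = 1 * 359 + 16
359 = 22 * 16 + 7
16 = 2 * 7 + 2
7 = 3 * 2 + 1
2 = 2 * 1 + 0
GCD = 1


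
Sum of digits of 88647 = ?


8 + 8 + 6 + 4 + 7 = 33


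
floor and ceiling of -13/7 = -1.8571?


-13/7 = -1.8571
floor = -2
ceil = -1

floor = -2, ceil = -1


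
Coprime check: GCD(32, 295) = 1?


Euclidean algorithm:
295 = 9 * 32 + 7
32 = 4 * 7 + 4
7 = 1 * 4 + 3
4 = 1 * 3 + 1
3 = 3 * 1 + 0
GCD(32, 295) = 1

Yes, coprime (GCD = 1)


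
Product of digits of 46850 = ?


4 × 6 × 8 × 5 × 0 = 0


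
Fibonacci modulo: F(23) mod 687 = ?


F(k) mod 687 for k=1..23:
1, 1, 2, 3, 5, 8, 13, 21, 34, 55, 89, 144, 233, 377, 610, 300, 223, 523, 59, 582, 641, 536, 490
F(23) mod 687 = 490


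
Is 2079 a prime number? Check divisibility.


2079 / 3 = 693 (exact division)
2079 is NOT prime.

No, 2079 is not prime


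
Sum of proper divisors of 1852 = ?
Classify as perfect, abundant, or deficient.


Proper divisors: 1, 2, 4, 463, 926
Sum = 1 + 2 + 4 + 463 + 926 = 1396
1396 < 1852 → deficient

s(1852) = 1396 (deficient)


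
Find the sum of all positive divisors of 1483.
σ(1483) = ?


Divisors of 1483: 1, 1483
Sum = 1 + 1483 = 1484

σ(1483) = 1484


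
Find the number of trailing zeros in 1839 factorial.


floor(1839/5) = 367
floor(1839/25) = 73
floor(1839/125) = 14
floor(1839/625) = 2
Total = 456

456 trailing zeros


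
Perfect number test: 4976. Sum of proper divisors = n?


Proper divisors of 4976: 1, 2, 4, 8, 16, 311, 622, 1244, 2488
Sum = 1 + 2 + 4 + 8 + 16 + 311 + 622 + 1244 + 2488 = 4696

No, 4976 is not perfect (4696 ≠ 4976)


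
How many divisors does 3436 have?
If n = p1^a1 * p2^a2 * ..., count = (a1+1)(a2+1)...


3436 = 2^2 × 859^1
d(3436) = (2+1) × (1+1) = 6

6 divisors


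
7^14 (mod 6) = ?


7^1 mod 6 = 1
7^2 mod 6 = 1
7^3 mod 6 = 1
7^4 mod 6 = 1
7^5 mod 6 = 1
7^6 mod 6 = 1
7^7 mod 6 = 1
7^8 mod 6 = 1
7^9 mod 6 = 1
7^10 mod 6 = 1
7^11 mod 6 = 1
7^12 mod 6 = 1
7^13 mod 6 = 1
7^14 mod 6 = 1


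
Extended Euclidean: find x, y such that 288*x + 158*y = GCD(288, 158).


Tabular extended Euclidean (each row: r = 288*s + 158*t):
r=288, s=1, t=0
r=158, s=0, t=1
q=1: r=130, s=1, t=-1   [288*(1) + 158*(-1) = 130]
q=1: r=28, s=-1, t=2   [288*(-1) + 158*(2) = 28]
q=4: r=18, s=5, t=-9   [288*(5) + 158*(-9) = 18]
q=1: r=10, s=-6, t=11   [288*(-6) + 158*(11) = 10]
q=1: r=8, s=11, t=-20   [288*(11) + 158*(-20) = 8]
q=1: r=2, s=-17, t=31   [288*(-17) + 158*(31) = 2]
q=4: r=0, s=79, t=-144   [288*(79) + 158*(-144) = 0]
GCD = 2; from the row with r=2: x=-17, y=31
Check: 288*(-17) + 158*(31) = -4896 + 4898 = 2

GCD = 2, x = -17, y = 31


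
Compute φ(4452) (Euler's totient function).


4452 = 2^2 × 3 × 7 × 53
Prime factors: 2, 3, 7, 53
φ(4452) = 4452 × (1-1/2) × (1-1/3) × (1-1/7) × (1-1/53)
= 4452 × 1/2 × 2/3 × 6/7 × 52/53 = 1248

φ(4452) = 1248


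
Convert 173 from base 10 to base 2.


173 (base 10) = 173 (decimal)
173 (decimal) = 10101101 (base 2)


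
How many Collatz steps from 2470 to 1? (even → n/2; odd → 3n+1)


2470 → 1235 → 3706 → 1853 → 5560 → 2780 → 1390 → 695 → 2086 → 1043 → 3130 → 1565 → 4696 → 2348 → 1174 → 587 → 1762 → 881 → 2644 → 1322 → 661 → 1984 → 992 → 496 → 248 → 124 → 62 → 31 → 94 → 47 → 142 → 71 → 214 → 107 → 322 → 161 → 484 → 242 → 121 → 364 → 182 → 91 → 274 → 137 → 412 → 206 → 103 → 310 → 155 → 466 → 233 → 700 → 350 → 175 → 526 → 263 → 790 → 395 → 1186 → 593 → 1780 → 890 → 445 → 1336 → 668 → 334 → 167 → 502 → 251 → 754 → 377 → 1132 → 566 → 283 → 850 → 425 → 1276 → 638 → 319 → 958 → 479 → 1438 → 719 → 2158 → 1079 → 3238 → 1619 → 4858 → 2429 → 7288 → 3644 → 1822 → 911 → 2734 → 1367 → 4102 → 2051 → 6154 → 3077 → 9232 → 4616 → 2308 → 1154 → 577 → 1732 → 866 → 433 → 1300 → 650 → 325 → 976 → 488 → 244 → 122 → 61 → 184 → 92 → 46 → 23 → 70 → 35 → 106 → 53 → 160 → 80 → 40 → 20 → 10 → 5 → 16 → 8 → 4 → 2 → 1
Total steps = 133

133 steps


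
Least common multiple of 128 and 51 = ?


GCD(128, 51) = 1
LCM = 128*51/1 = 6528/1 = 6528

LCM = 6528


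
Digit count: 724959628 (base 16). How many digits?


724959628 in base 16 = 2B36018C
Number of digits = 8

8 digits (base 16)


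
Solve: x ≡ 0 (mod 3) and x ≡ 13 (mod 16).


M = 3*16 = 48
M1 = M/3 = 16, M2 = M/16 = 3
M1^(-1) mod 3 = 1, M2^(-1) mod 16 = 11
x = 0*16*1 + 13*3*11 = 429
429 mod 48 = 45
Check: 45 mod 3 = 0 ✓, 45 mod 16 = 13 ✓

x ≡ 45 (mod 48)


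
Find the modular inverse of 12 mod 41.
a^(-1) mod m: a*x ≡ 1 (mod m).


Use the extended Euclidean algorithm on (41, 12); each row r = 41*s + 12*t:
r=41, s=1, t=0
r=12, s=0, t=1
q=3: r=5, s=1, t=-3   [41*(1) + 12*(-3) = 5]
q=2: r=2, s=-2, t=7   [41*(-2) + 12*(7) = 2]
q=2: r=1, s=5, t=-17   [41*(5) + 12*(-17) = 1]
q=2: r=0, s=-12, t=41   [41*(-12) + 12*(41) = 0]
GCD = 1 with t = -17, so 12*(-17) ≡ 1 (mod 41)
Inverse = -17 mod 41 = 24
Check: 12 * 24 = 288 ≡ 1 (mod 41)

12^(-1) ≡ 24 (mod 41)


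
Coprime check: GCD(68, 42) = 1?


Euclidean algorithm:
68 = 1 * 42 + 26
42 = 1 * 26 + 16
26 = 1 * 16 + 10
16 = 1 * 10 + 6
10 = 1 * 6 + 4
6 = 1 * 4 + 2
4 = 2 * 2 + 0
GCD(68, 42) = 2

No, not coprime (GCD = 2)


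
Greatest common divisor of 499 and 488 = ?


499 = 1 * 488 + 11
488 = 44 * 11 + 4
11 = 2 * 4 + 3
4 = 1 * 3 + 1
3 = 3 * 1 + 0
GCD = 1


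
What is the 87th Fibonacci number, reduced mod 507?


F(k) mod 507 for k=1..87:
1, 1, 2, 3, 5, 8, 13, 21, 34, 55, 89, 144, 233, 377, 103, 480, 76, 49, 125, 174, 299, 473, 265, 231, 496, 220, 209, 429, 131, 53, 184, 237, 421, 151, 65, 216, 281, 497, 271, 261, 25, 286, 311, 90, 401, 491, 385, 369, 247, 109, 356, 465, 314, 272, 79, 351, 430, 274, 197, 471, 161, 125, 286, 411, 190, 94, 284, 378, 155, 26, 181, 207, 388, 88, 476, 57, 26, 83, 109, 192, 301, 493, 287, 273, 53, 326, 379
F(87) mod 507 = 379


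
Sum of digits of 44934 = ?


4 + 4 + 9 + 3 + 4 = 24


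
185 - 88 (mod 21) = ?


185 - 88 = 97
97 mod 21 = 13


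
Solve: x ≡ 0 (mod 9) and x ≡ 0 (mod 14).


M = 9*14 = 126
M1 = M/9 = 14, M2 = M/14 = 9
M1^(-1) mod 9 = 2, M2^(-1) mod 14 = 11
x = 0*14*2 + 0*9*11 = 0
0 mod 126 = 0
Check: 0 mod 9 = 0 ✓, 0 mod 14 = 0 ✓

x ≡ 0 (mod 126)


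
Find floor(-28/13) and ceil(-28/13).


-28/13 = -2.1538
floor = -3
ceil = -2

floor = -3, ceil = -2


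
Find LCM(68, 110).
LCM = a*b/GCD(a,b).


GCD(68, 110) = 2
LCM = 68*110/2 = 7480/2 = 3740

LCM = 3740


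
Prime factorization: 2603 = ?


2603 / 19 = 137
137 / 137 = 1
2603 = 19 × 137


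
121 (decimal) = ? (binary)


121 (base 10) = 121 (decimal)
121 (decimal) = 1111001 (base 2)


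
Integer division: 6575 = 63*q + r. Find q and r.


6575 = 63 * 104 + 23
Check: 6552 + 23 = 6575

q = 104, r = 23


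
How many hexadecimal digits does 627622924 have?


627622924 in base 16 = 2568C40C
Number of digits = 8

8 digits (base 16)


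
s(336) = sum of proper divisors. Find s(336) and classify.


Proper divisors: 1, 2, 3, 4, 6, 7, 8, 12, 14, 16, 21, 24, 28, 42, 48, 56, 84, 112, 168
Sum = 1 + 2 + 3 + 4 + 6 + 7 + 8 + 12 + 14 + 16 + 21 + 24 + 28 + 42 + 48 + 56 + 84 + 112 + 168 = 656
656 > 336 → abundant

s(336) = 656 (abundant)


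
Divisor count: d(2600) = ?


2600 = 2^3 × 5^2 × 13^1
d(2600) = (3+1) × (2+1) × (1+1) = 24

24 divisors


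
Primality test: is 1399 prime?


Check divisors up to sqrt(1399) = 37.4032
No divisors found.
1399 is prime.

Yes, 1399 is prime


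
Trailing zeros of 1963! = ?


floor(1963/5) = 392
floor(1963/25) = 78
floor(1963/125) = 15
floor(1963/625) = 3
Total = 488

488 trailing zeros


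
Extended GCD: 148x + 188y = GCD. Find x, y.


Tabular extended Euclidean (each row: r = 148*s + 188*t):
r=148, s=1, t=0
r=188, s=0, t=1
q=0: r=148, s=1, t=0   [148*(1) + 188*(0) = 148]
q=1: r=40, s=-1, t=1   [148*(-1) + 188*(1) = 40]
q=3: r=28, s=4, t=-3   [148*(4) + 188*(-3) = 28]
q=1: r=12, s=-5, t=4   [148*(-5) + 188*(4) = 12]
q=2: r=4, s=14, t=-11   [148*(14) + 188*(-11) = 4]
q=3: r=0, s=-47, t=37   [148*(-47) + 188*(37) = 0]
GCD = 4; from the row with r=4: x=14, y=-11
Check: 148*(14) + 188*(-11) = 2072 - 2068 = 4

GCD = 4, x = 14, y = -11


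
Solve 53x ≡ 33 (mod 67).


GCD(53, 67) = 1, unique solution
a^(-1) mod 67 = 43
x = 43 * 33 mod 67 = 12

x ≡ 12 (mod 67)


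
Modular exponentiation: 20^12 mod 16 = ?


20^1 mod 16 = 4
20^2 mod 16 = 0
20^3 mod 16 = 0
20^4 mod 16 = 0
20^5 mod 16 = 0
20^6 mod 16 = 0
20^7 mod 16 = 0
20^8 mod 16 = 0
20^9 mod 16 = 0
20^10 mod 16 = 0
20^11 mod 16 = 0
20^12 mod 16 = 0


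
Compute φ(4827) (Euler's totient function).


4827 = 3 × 1609
Prime factors: 3, 1609
φ(4827) = 4827 × (1-1/3) × (1-1/1609)
= 4827 × 2/3 × 1608/1609 = 3216

φ(4827) = 3216


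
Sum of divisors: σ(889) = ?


Divisors of 889: 1, 7, 127, 889
Sum = 1 + 7 + 127 + 889 = 1024

σ(889) = 1024


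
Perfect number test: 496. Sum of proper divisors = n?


Proper divisors of 496: 1, 2, 4, 8, 16, 31, 62, 124, 248
Sum = 1 + 2 + 4 + 8 + 16 + 31 + 62 + 124 + 248 = 496

Yes, 496 is perfect (496 = 496)


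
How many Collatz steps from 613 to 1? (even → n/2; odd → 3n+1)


613 → 1840 → 920 → 460 → 230 → 115 → 346 → 173 → 520 → 260 → 130 → 65 → 196 → 98 → 49 → 148 → 74 → 37 → 112 → 56 → 28 → 14 → 7 → 22 → 11 → 34 → 17 → 52 → 26 → 13 → 40 → 20 → 10 → 5 → 16 → 8 → 4 → 2 → 1
Total steps = 38

38 steps


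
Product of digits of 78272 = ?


7 × 8 × 2 × 7 × 2 = 1568


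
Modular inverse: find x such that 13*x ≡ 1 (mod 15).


Use the extended Euclidean algorithm on (15, 13); each row r = 15*s + 13*t:
r=15, s=1, t=0
r=13, s=0, t=1
q=1: r=2, s=1, t=-1   [15*(1) + 13*(-1) = 2]
q=6: r=1, s=-6, t=7   [15*(-6) + 13*(7) = 1]
q=2: r=0, s=13, t=-15   [15*(13) + 13*(-15) = 0]
GCD = 1 with t = 7, so 13*(7) ≡ 1 (mod 15)
Inverse = 7 mod 15 = 7
Check: 13 * 7 = 91 ≡ 1 (mod 15)

13^(-1) ≡ 7 (mod 15)


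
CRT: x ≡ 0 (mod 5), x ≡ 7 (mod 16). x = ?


M = 5*16 = 80
M1 = M/5 = 16, M2 = M/16 = 5
M1^(-1) mod 5 = 1, M2^(-1) mod 16 = 13
x = 0*16*1 + 7*5*13 = 455
455 mod 80 = 55
Check: 55 mod 5 = 0 ✓, 55 mod 16 = 7 ✓

x ≡ 55 (mod 80)


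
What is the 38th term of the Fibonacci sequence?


Sequence: 1, 1, 2, 3, 5, 8, 13, 21, 34, 55, 89, 144, 233, 377, 610, 987, 1597, 2584, 4181, 6765, 10946, 17711, 28657, 46368, 75025, 121393, 196418, 317811, 514229, 832040, 1346269, 2178309, 3524578, 5702887, 9227465, 14930352, 24157817, 39088169
F(38) = 39088169


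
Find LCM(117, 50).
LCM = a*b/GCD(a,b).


GCD(117, 50) = 1
LCM = 117*50/1 = 5850/1 = 5850

LCM = 5850


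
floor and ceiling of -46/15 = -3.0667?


-46/15 = -3.0667
floor = -4
ceil = -3

floor = -4, ceil = -3


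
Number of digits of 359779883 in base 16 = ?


359779883 in base 16 = 1571CE2B
Number of digits = 8

8 digits (base 16)


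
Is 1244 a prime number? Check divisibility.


1244 / 2 = 622 (exact division)
1244 is NOT prime.

No, 1244 is not prime


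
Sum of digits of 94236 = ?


9 + 4 + 2 + 3 + 6 = 24


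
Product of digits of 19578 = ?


1 × 9 × 5 × 7 × 8 = 2520


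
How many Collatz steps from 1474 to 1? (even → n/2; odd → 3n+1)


1474 → 737 → 2212 → 1106 → 553 → 1660 → 830 → 415 → 1246 → 623 → 1870 → 935 → 2806 → 1403 → 4210 → 2105 → 6316 → 3158 → 1579 → 4738 → 2369 → 7108 → 3554 → 1777 → 5332 → 2666 → 1333 → 4000 → 2000 → 1000 → 500 → 250 → 125 → 376 → 188 → 94 → 47 → 142 → 71 → 214 → 107 → 322 → 161 → 484 → 242 → 121 → 364 → 182 → 91 → 274 → 137 → 412 → 206 → 103 → 310 → 155 → 466 → 233 → 700 → 350 → 175 → 526 → 263 → 790 → 395 → 1186 → 593 → 1780 → 890 → 445 → 1336 → 668 → 334 → 167 → 502 → 251 → 754 → 377 → 1132 → 566 → 283 → 850 → 425 → 1276 → 638 → 319 → 958 → 479 → 1438 → 719 → 2158 → 1079 → 3238 → 1619 → 4858 → 2429 → 7288 → 3644 → 1822 → 911 → 2734 → 1367 → 4102 → 2051 → 6154 → 3077 → 9232 → 4616 → 2308 → 1154 → 577 → 1732 → 866 → 433 → 1300 → 650 → 325 → 976 → 488 → 244 → 122 → 61 → 184 → 92 → 46 → 23 → 70 → 35 → 106 → 53 → 160 → 80 → 40 → 20 → 10 → 5 → 16 → 8 → 4 → 2 → 1
Total steps = 140

140 steps


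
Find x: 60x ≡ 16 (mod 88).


GCD(60, 88) = 4 divides 16
Divide: 15x ≡ 4 (mod 22)
x ≡ 12 (mod 22)


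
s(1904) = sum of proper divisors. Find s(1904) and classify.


Proper divisors: 1, 2, 4, 7, 8, 14, 16, 17, 28, 34, 56, 68, 112, 119, 136, 238, 272, 476, 952
Sum = 1 + 2 + 4 + 7 + 8 + 14 + 16 + 17 + 28 + 34 + 56 + 68 + 112 + 119 + 136 + 238 + 272 + 476 + 952 = 2560
2560 > 1904 → abundant

s(1904) = 2560 (abundant)


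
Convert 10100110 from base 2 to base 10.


10100110 (base 2) = 166 (decimal)
166 (decimal) = 166 (base 10)


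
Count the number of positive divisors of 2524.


2524 = 2^2 × 631^1
d(2524) = (2+1) × (1+1) = 6

6 divisors


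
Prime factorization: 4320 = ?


4320 / 2 = 2160
2160 / 2 = 1080
1080 / 2 = 540
540 / 2 = 270
270 / 2 = 135
135 / 3 = 45
45 / 3 = 15
15 / 3 = 5
5 / 5 = 1
4320 = 2^5 × 3^3 × 5


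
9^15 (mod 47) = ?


9^1 mod 47 = 9
9^2 mod 47 = 34
9^3 mod 47 = 24
9^4 mod 47 = 28
9^5 mod 47 = 17
9^6 mod 47 = 12
9^7 mod 47 = 14
9^8 mod 47 = 32
9^9 mod 47 = 6
9^10 mod 47 = 7
9^11 mod 47 = 16
9^12 mod 47 = 3
9^13 mod 47 = 27
9^14 mod 47 = 8
9^15 mod 47 = 25


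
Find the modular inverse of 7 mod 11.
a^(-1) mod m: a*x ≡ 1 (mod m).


Use the extended Euclidean algorithm on (11, 7); each row r = 11*s + 7*t:
r=11, s=1, t=0
r=7, s=0, t=1
q=1: r=4, s=1, t=-1   [11*(1) + 7*(-1) = 4]
q=1: r=3, s=-1, t=2   [11*(-1) + 7*(2) = 3]
q=1: r=1, s=2, t=-3   [11*(2) + 7*(-3) = 1]
q=3: r=0, s=-7, t=11   [11*(-7) + 7*(11) = 0]
GCD = 1 with t = -3, so 7*(-3) ≡ 1 (mod 11)
Inverse = -3 mod 11 = 8
Check: 7 * 8 = 56 ≡ 1 (mod 11)

7^(-1) ≡ 8 (mod 11)


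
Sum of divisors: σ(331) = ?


Divisors of 331: 1, 331
Sum = 1 + 331 = 332

σ(331) = 332


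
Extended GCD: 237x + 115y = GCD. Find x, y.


Tabular extended Euclidean (each row: r = 237*s + 115*t):
r=237, s=1, t=0
r=115, s=0, t=1
q=2: r=7, s=1, t=-2   [237*(1) + 115*(-2) = 7]
q=16: r=3, s=-16, t=33   [237*(-16) + 115*(33) = 3]
q=2: r=1, s=33, t=-68   [237*(33) + 115*(-68) = 1]
q=3: r=0, s=-115, t=237   [237*(-115) + 115*(237) = 0]
GCD = 1; from the row with r=1: x=33, y=-68
Check: 237*(33) + 115*(-68) = 7821 - 7820 = 1

GCD = 1, x = 33, y = -68


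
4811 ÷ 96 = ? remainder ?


4811 = 96 * 50 + 11
Check: 4800 + 11 = 4811

q = 50, r = 11


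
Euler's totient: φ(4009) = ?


4009 = 19 × 211
Prime factors: 19, 211
φ(4009) = 4009 × (1-1/19) × (1-1/211)
= 4009 × 18/19 × 210/211 = 3780

φ(4009) = 3780


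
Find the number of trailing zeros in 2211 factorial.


floor(2211/5) = 442
floor(2211/25) = 88
floor(2211/125) = 17
floor(2211/625) = 3
Total = 550

550 trailing zeros


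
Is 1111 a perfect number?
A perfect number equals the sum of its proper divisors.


Proper divisors of 1111: 1, 11, 101
Sum = 1 + 11 + 101 = 113

No, 1111 is not perfect (113 ≠ 1111)


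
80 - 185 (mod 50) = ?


80 - 185 = -105
-105 mod 50 = 45


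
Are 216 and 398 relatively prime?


Euclidean algorithm:
398 = 1 * 216 + 182
216 = 1 * 182 + 34
182 = 5 * 34 + 12
34 = 2 * 12 + 10
12 = 1 * 10 + 2
10 = 5 * 2 + 0
GCD(216, 398) = 2

No, not coprime (GCD = 2)


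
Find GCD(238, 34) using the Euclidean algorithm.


238 = 7 * 34 + 0
GCD = 34


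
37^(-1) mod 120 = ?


Use the extended Euclidean algorithm on (120, 37); each row r = 120*s + 37*t:
r=120, s=1, t=0
r=37, s=0, t=1
q=3: r=9, s=1, t=-3   [120*(1) + 37*(-3) = 9]
q=4: r=1, s=-4, t=13   [120*(-4) + 37*(13) = 1]
q=9: r=0, s=37, t=-120   [120*(37) + 37*(-120) = 0]
GCD = 1 with t = 13, so 37*(13) ≡ 1 (mod 120)
Inverse = 13 mod 120 = 13
Check: 37 * 13 = 481 ≡ 1 (mod 120)

37^(-1) ≡ 13 (mod 120)


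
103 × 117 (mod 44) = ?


103 × 117 = 12051
12051 mod 44 = 39


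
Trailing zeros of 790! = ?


floor(790/5) = 158
floor(790/25) = 31
floor(790/125) = 6
floor(790/625) = 1
Total = 196

196 trailing zeros


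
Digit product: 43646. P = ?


4 × 3 × 6 × 4 × 6 = 1728


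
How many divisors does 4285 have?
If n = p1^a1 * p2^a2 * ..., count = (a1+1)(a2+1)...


4285 = 5^1 × 857^1
d(4285) = (1+1) × (1+1) = 4

4 divisors


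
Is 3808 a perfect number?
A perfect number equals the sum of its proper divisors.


Proper divisors of 3808: 1, 2, 4, 7, 8, 14, 16, 17, 28, 32, 34, 56, 68, 112, 119, 136, 224, 238, 272, 476, 544, 952, 1904
Sum = 1 + 2 + 4 + 7 + 8 + 14 + 16 + 17 + 28 + 32 + 34 + 56 + 68 + 112 + 119 + 136 + 224 + 238 + 272 + 476 + 544 + 952 + 1904 = 5264

No, 3808 is not perfect (5264 ≠ 3808)


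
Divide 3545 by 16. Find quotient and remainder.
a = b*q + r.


3545 = 16 * 221 + 9
Check: 3536 + 9 = 3545

q = 221, r = 9


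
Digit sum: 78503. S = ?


7 + 8 + 5 + 0 + 3 = 23


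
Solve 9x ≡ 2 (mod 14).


GCD(9, 14) = 1, unique solution
a^(-1) mod 14 = 11
x = 11 * 2 mod 14 = 8

x ≡ 8 (mod 14)


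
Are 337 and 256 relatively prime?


Euclidean algorithm:
337 = 1 * 256 + 81
256 = 3 * 81 + 13
81 = 6 * 13 + 3
13 = 4 * 3 + 1
3 = 3 * 1 + 0
GCD(337, 256) = 1

Yes, coprime (GCD = 1)


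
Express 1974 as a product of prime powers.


1974 / 2 = 987
987 / 3 = 329
329 / 7 = 47
47 / 47 = 1
1974 = 2 × 3 × 7 × 47


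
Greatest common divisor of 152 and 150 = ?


152 = 1 * 150 + 2
150 = 75 * 2 + 0
GCD = 2


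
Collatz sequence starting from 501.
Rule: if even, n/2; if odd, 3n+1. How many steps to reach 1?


501 → 1504 → 752 → 376 → 188 → 94 → 47 → 142 → 71 → 214 → 107 → 322 → 161 → 484 → 242 → 121 → 364 → 182 → 91 → 274 → 137 → 412 → 206 → 103 → 310 → 155 → 466 → 233 → 700 → 350 → 175 → 526 → 263 → 790 → 395 → 1186 → 593 → 1780 → 890 → 445 → 1336 → 668 → 334 → 167 → 502 → 251 → 754 → 377 → 1132 → 566 → 283 → 850 → 425 → 1276 → 638 → 319 → 958 → 479 → 1438 → 719 → 2158 → 1079 → 3238 → 1619 → 4858 → 2429 → 7288 → 3644 → 1822 → 911 → 2734 → 1367 → 4102 → 2051 → 6154 → 3077 → 9232 → 4616 → 2308 → 1154 → 577 → 1732 → 866 → 433 → 1300 → 650 → 325 → 976 → 488 → 244 → 122 → 61 → 184 → 92 → 46 → 23 → 70 → 35 → 106 → 53 → 160 → 80 → 40 → 20 → 10 → 5 → 16 → 8 → 4 → 2 → 1
Total steps = 110

110 steps


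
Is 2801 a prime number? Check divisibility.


Check divisors up to sqrt(2801) = 52.9245
No divisors found.
2801 is prime.

Yes, 2801 is prime


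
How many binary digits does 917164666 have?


917164666 in base 2 = 110110101010101101001001111010
Number of digits = 30

30 digits (base 2)


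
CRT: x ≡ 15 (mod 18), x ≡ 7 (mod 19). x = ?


M = 18*19 = 342
M1 = M/18 = 19, M2 = M/19 = 18
M1^(-1) mod 18 = 1, M2^(-1) mod 19 = 18
x = 15*19*1 + 7*18*18 = 2553
2553 mod 342 = 159
Check: 159 mod 18 = 15 ✓, 159 mod 19 = 7 ✓

x ≡ 159 (mod 342)


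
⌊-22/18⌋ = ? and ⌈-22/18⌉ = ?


-22/18 = -1.2222
floor = -2
ceil = -1

floor = -2, ceil = -1


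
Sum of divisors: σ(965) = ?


Divisors of 965: 1, 5, 193, 965
Sum = 1 + 5 + 193 + 965 = 1164

σ(965) = 1164


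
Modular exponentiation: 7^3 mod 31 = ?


7^1 mod 31 = 7
7^2 mod 31 = 18
7^3 mod 31 = 2


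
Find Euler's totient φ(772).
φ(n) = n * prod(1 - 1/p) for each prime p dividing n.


772 = 2^2 × 193
Prime factors: 2, 193
φ(772) = 772 × (1-1/2) × (1-1/193)
= 772 × 1/2 × 192/193 = 384

φ(772) = 384


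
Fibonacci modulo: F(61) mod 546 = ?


F(k) mod 546 for k=1..61:
1, 1, 2, 3, 5, 8, 13, 21, 34, 55, 89, 144, 233, 377, 64, 441, 505, 400, 359, 213, 26, 239, 265, 504, 223, 181, 404, 39, 443, 482, 379, 315, 148, 463, 65, 528, 47, 29, 76, 105, 181, 286, 467, 207, 128, 335, 463, 252, 169, 421, 44, 465, 509, 428, 391, 273, 118, 391, 509, 354, 317
F(61) mod 546 = 317


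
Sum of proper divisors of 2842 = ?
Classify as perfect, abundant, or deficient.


Proper divisors: 1, 2, 7, 14, 29, 49, 58, 98, 203, 406, 1421
Sum = 1 + 2 + 7 + 14 + 29 + 49 + 58 + 98 + 203 + 406 + 1421 = 2288
2288 < 2842 → deficient

s(2842) = 2288 (deficient)


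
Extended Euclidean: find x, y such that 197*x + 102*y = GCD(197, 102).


Tabular extended Euclidean (each row: r = 197*s + 102*t):
r=197, s=1, t=0
r=102, s=0, t=1
q=1: r=95, s=1, t=-1   [197*(1) + 102*(-1) = 95]
q=1: r=7, s=-1, t=2   [197*(-1) + 102*(2) = 7]
q=13: r=4, s=14, t=-27   [197*(14) + 102*(-27) = 4]
q=1: r=3, s=-15, t=29   [197*(-15) + 102*(29) = 3]
q=1: r=1, s=29, t=-56   [197*(29) + 102*(-56) = 1]
q=3: r=0, s=-102, t=197   [197*(-102) + 102*(197) = 0]
GCD = 1; from the row with r=1: x=29, y=-56
Check: 197*(29) + 102*(-56) = 5713 - 5712 = 1

GCD = 1, x = 29, y = -56


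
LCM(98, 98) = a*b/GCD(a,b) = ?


GCD(98, 98) = 98
LCM = 98*98/98 = 9604/98 = 98

LCM = 98


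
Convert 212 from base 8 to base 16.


212 (base 8) = 138 (decimal)
138 (decimal) = 8A (base 16)


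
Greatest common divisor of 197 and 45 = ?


197 = 4 * 45 + 17
45 = 2 * 17 + 11
17 = 1 * 11 + 6
11 = 1 * 6 + 5
6 = 1 * 5 + 1
5 = 5 * 1 + 0
GCD = 1


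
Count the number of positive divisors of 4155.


4155 = 3^1 × 5^1 × 277^1
d(4155) = (1+1) × (1+1) × (1+1) = 8

8 divisors


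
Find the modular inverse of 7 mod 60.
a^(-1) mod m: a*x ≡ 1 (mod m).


Use the extended Euclidean algorithm on (60, 7); each row r = 60*s + 7*t:
r=60, s=1, t=0
r=7, s=0, t=1
q=8: r=4, s=1, t=-8   [60*(1) + 7*(-8) = 4]
q=1: r=3, s=-1, t=9   [60*(-1) + 7*(9) = 3]
q=1: r=1, s=2, t=-17   [60*(2) + 7*(-17) = 1]
q=3: r=0, s=-7, t=60   [60*(-7) + 7*(60) = 0]
GCD = 1 with t = -17, so 7*(-17) ≡ 1 (mod 60)
Inverse = -17 mod 60 = 43
Check: 7 * 43 = 301 ≡ 1 (mod 60)

7^(-1) ≡ 43 (mod 60)


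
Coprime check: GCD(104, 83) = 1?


Euclidean algorithm:
104 = 1 * 83 + 21
83 = 3 * 21 + 20
21 = 1 * 20 + 1
20 = 20 * 1 + 0
GCD(104, 83) = 1

Yes, coprime (GCD = 1)


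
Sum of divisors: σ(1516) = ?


Divisors of 1516: 1, 2, 4, 379, 758, 1516
Sum = 1 + 2 + 4 + 379 + 758 + 1516 = 2660

σ(1516) = 2660


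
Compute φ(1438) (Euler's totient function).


1438 = 2 × 719
Prime factors: 2, 719
φ(1438) = 1438 × (1-1/2) × (1-1/719)
= 1438 × 1/2 × 718/719 = 718

φ(1438) = 718


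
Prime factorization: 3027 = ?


3027 / 3 = 1009
1009 / 1009 = 1
3027 = 3 × 1009


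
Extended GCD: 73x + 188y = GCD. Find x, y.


Tabular extended Euclidean (each row: r = 73*s + 188*t):
r=73, s=1, t=0
r=188, s=0, t=1
q=0: r=73, s=1, t=0   [73*(1) + 188*(0) = 73]
q=2: r=42, s=-2, t=1   [73*(-2) + 188*(1) = 42]
q=1: r=31, s=3, t=-1   [73*(3) + 188*(-1) = 31]
q=1: r=11, s=-5, t=2   [73*(-5) + 188*(2) = 11]
q=2: r=9, s=13, t=-5   [73*(13) + 188*(-5) = 9]
q=1: r=2, s=-18, t=7   [73*(-18) + 188*(7) = 2]
q=4: r=1, s=85, t=-33   [73*(85) + 188*(-33) = 1]
q=2: r=0, s=-188, t=73   [73*(-188) + 188*(73) = 0]
GCD = 1; from the row with r=1: x=85, y=-33
Check: 73*(85) + 188*(-33) = 6205 - 6204 = 1

GCD = 1, x = 85, y = -33


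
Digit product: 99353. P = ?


9 × 9 × 3 × 5 × 3 = 3645


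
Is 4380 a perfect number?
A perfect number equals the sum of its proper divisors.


Proper divisors of 4380: 1, 2, 3, 4, 5, 6, 10, 12, 15, 20, 30, 60, 73, 146, 219, 292, 365, 438, 730, 876, 1095, 1460, 2190
Sum = 1 + 2 + 3 + 4 + 5 + 6 + 10 + 12 + 15 + 20 + 30 + 60 + 73 + 146 + 219 + 292 + 365 + 438 + 730 + 876 + 1095 + 1460 + 2190 = 8052

No, 4380 is not perfect (8052 ≠ 4380)


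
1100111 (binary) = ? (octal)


1100111 (base 2) = 103 (decimal)
103 (decimal) = 147 (base 8)


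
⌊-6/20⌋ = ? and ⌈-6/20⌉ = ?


-6/20 = -0.3000
floor = -1
ceil = 0

floor = -1, ceil = 0


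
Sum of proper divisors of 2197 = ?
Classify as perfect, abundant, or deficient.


Proper divisors: 1, 13, 169
Sum = 1 + 13 + 169 = 183
183 < 2197 → deficient

s(2197) = 183 (deficient)


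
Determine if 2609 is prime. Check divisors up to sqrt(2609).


Check divisors up to sqrt(2609) = 51.0784
No divisors found.
2609 is prime.

Yes, 2609 is prime


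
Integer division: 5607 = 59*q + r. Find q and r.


5607 = 59 * 95 + 2
Check: 5605 + 2 = 5607

q = 95, r = 2


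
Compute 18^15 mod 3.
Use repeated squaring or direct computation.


18^1 mod 3 = 0
18^2 mod 3 = 0
18^3 mod 3 = 0
18^4 mod 3 = 0
18^5 mod 3 = 0
18^6 mod 3 = 0
18^7 mod 3 = 0
18^8 mod 3 = 0
18^9 mod 3 = 0
18^10 mod 3 = 0
18^11 mod 3 = 0
18^12 mod 3 = 0
18^13 mod 3 = 0
18^14 mod 3 = 0
18^15 mod 3 = 0


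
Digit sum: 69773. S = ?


6 + 9 + 7 + 7 + 3 = 32


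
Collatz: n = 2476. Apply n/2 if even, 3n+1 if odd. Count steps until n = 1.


2476 → 1238 → 619 → 1858 → 929 → 2788 → 1394 → 697 → 2092 → 1046 → 523 → 1570 → 785 → 2356 → 1178 → 589 → 1768 → 884 → 442 → 221 → 664 → 332 → 166 → 83 → 250 → 125 → 376 → 188 → 94 → 47 → 142 → 71 → 214 → 107 → 322 → 161 → 484 → 242 → 121 → 364 → 182 → 91 → 274 → 137 → 412 → 206 → 103 → 310 → 155 → 466 → 233 → 700 → 350 → 175 → 526 → 263 → 790 → 395 → 1186 → 593 → 1780 → 890 → 445 → 1336 → 668 → 334 → 167 → 502 → 251 → 754 → 377 → 1132 → 566 → 283 → 850 → 425 → 1276 → 638 → 319 → 958 → 479 → 1438 → 719 → 2158 → 1079 → 3238 → 1619 → 4858 → 2429 → 7288 → 3644 → 1822 → 911 → 2734 → 1367 → 4102 → 2051 → 6154 → 3077 → 9232 → 4616 → 2308 → 1154 → 577 → 1732 → 866 → 433 → 1300 → 650 → 325 → 976 → 488 → 244 → 122 → 61 → 184 → 92 → 46 → 23 → 70 → 35 → 106 → 53 → 160 → 80 → 40 → 20 → 10 → 5 → 16 → 8 → 4 → 2 → 1
Total steps = 133

133 steps


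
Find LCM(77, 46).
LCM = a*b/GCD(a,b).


GCD(77, 46) = 1
LCM = 77*46/1 = 3542/1 = 3542

LCM = 3542


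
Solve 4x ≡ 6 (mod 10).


GCD(4, 10) = 2 divides 6
Divide: 2x ≡ 3 (mod 5)
x ≡ 4 (mod 5)


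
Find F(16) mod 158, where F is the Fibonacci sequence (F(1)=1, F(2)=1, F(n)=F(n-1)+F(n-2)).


F(k) mod 158 for k=1..16:
1, 1, 2, 3, 5, 8, 13, 21, 34, 55, 89, 144, 75, 61, 136, 39
F(16) mod 158 = 39


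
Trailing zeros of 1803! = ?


floor(1803/5) = 360
floor(1803/25) = 72
floor(1803/125) = 14
floor(1803/625) = 2
Total = 448

448 trailing zeros


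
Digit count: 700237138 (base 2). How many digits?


700237138 in base 2 = 101001101111001100010101010010
Number of digits = 30

30 digits (base 2)


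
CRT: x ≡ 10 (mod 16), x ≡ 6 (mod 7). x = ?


M = 16*7 = 112
M1 = M/16 = 7, M2 = M/7 = 16
M1^(-1) mod 16 = 7, M2^(-1) mod 7 = 4
x = 10*7*7 + 6*16*4 = 874
874 mod 112 = 90
Check: 90 mod 16 = 10 ✓, 90 mod 7 = 6 ✓

x ≡ 90 (mod 112)


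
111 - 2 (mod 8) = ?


111 - 2 = 109
109 mod 8 = 5


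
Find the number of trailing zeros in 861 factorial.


floor(861/5) = 172
floor(861/25) = 34
floor(861/125) = 6
floor(861/625) = 1
Total = 213

213 trailing zeros


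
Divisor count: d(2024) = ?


2024 = 2^3 × 11^1 × 23^1
d(2024) = (3+1) × (1+1) × (1+1) = 16

16 divisors


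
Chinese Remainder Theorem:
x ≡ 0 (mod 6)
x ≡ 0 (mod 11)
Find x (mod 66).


M = 6*11 = 66
M1 = M/6 = 11, M2 = M/11 = 6
M1^(-1) mod 6 = 5, M2^(-1) mod 11 = 2
x = 0*11*5 + 0*6*2 = 0
0 mod 66 = 0
Check: 0 mod 6 = 0 ✓, 0 mod 11 = 0 ✓

x ≡ 0 (mod 66)
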